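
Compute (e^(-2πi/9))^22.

Since ω_9^9 = 1, powers reduce modulo 9.
22 mod 9 = 4
So ω_9^22 = ω_9^4 = e^(-2πi·4/9)

ω_9^22 = ω_9^4 = -0.9397-0.3420i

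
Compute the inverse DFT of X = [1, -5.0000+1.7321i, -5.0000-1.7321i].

x[n] = (1/3) Σ(k=0 to 2) X[k] · e^(2πikn/3)

Computing each x[n]:
x[0] = -3
x[1] = 1
x[2] = 3

x = [-3, 1, 3]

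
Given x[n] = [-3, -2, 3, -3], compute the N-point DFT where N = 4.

X[k] = Σ(n=0 to 3) x[n] · ω_4^(nk)
where ω_4 = e^(-2πi/4)

Computing each X[k]:
X[0] = -5
X[1] = -6-1i
X[2] = 5
X[3] = -6+1i

X = [-5, -6-1i, 5, -6+1i]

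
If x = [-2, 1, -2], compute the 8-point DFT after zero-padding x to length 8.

Original 3-point DFT: [-3, -1.5000-2.5981i, -1.5000+2.5981i]
Zero-padded 8-point DFT provides frequency interpolation.

DFT_8([x, 0, ...]) = [-3, -1.2929+1.2929i, -1i, -2.7071-2.7071i, -5, -2.7071+2.7071i, 1i, -1.2929-1.2929i]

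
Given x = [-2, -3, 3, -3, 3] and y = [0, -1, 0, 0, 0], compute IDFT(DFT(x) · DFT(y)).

(x ⊛ y)[n] = Σ(m=0 to 4) x[m] · y[(n-m) mod 5]

Computing each output sample:
(x ⊛ y)[0] = -3
(x ⊛ y)[1] = 2
(x ⊛ y)[2] = 3
(x ⊛ y)[3] = -3
(x ⊛ y)[4] = 3

x ⊛ y = [-3, 2, 3, -3, 3]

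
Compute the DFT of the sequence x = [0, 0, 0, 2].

X[k] = Σ(n=0 to 3) x[n] · ω_4^(nk)
where ω_4 = e^(-2πi/4)

Computing each X[k]:
X[0] = 2
X[1] = 2i
X[2] = -2
X[3] = -2i

X = [2, 2i, -2, -2i]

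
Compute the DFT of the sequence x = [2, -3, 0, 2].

X[k] = Σ(n=0 to 3) x[n] · ω_4^(nk)
where ω_4 = e^(-2πi/4)

Computing each X[k]:
X[0] = 1
X[1] = 2+5i
X[2] = 3
X[3] = 2-5i

X = [1, 2+5i, 3, 2-5i]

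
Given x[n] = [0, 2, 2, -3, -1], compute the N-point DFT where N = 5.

X[k] = Σ(n=0 to 4) x[n] · ω_5^(nk)
where ω_5 = e^(-2πi/5)

Computing each X[k]:
X[0] = 0
X[1] = 1.1180-5.7921i
X[2] = -1.1180+2.9919i
X[3] = -1.1180-2.9919i
X[4] = 1.1180+5.7921i

X = [0, 1.1180-5.7921i, -1.1180+2.9919i, -1.1180-2.9919i, 1.1180+5.7921i]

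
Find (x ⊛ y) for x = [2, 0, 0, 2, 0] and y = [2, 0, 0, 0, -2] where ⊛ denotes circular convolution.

(x ⊛ y)[n] = Σ(m=0 to 4) x[m] · y[(n-m) mod 5]

Computing each output sample:
(x ⊛ y)[0] = 4
(x ⊛ y)[1] = 0
(x ⊛ y)[2] = -4
(x ⊛ y)[3] = 4
(x ⊛ y)[4] = -4

x ⊛ y = [4, 0, -4, 4, -4]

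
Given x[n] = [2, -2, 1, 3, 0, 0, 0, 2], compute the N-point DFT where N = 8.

X[k] = Σ(n=0 to 7) x[n] · ω_8^(nk)
where ω_8 = e^(-2πi/8)

Computing each X[k]:
X[0] = 6
X[1] = -0.1213-0.2929i
X[2] = 1+7i
X[3] = 4.1213+1.7071i
X[4] = 0
X[5] = 4.1213-1.7071i
X[6] = 1-7i
X[7] = -0.1213+0.2929i

X = [6, -0.1213-0.2929i, 1+7i, 4.1213+1.7071i, 0, 4.1213-1.7071i, 1-7i, -0.1213+0.2929i]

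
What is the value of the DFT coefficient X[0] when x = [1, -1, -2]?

X[0] = Σ(n=0 to 2) x[n] · ω_3^0 = Σ x[n]
= (1) + (-1) + (-2)

X[0] = -2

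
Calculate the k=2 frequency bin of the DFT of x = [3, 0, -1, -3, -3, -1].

X[2] = Σ(n=0 to 5) x[n] · ω_6^(2n) where ω_6 = e^(-2πi/6)
= (3)·ω_6^0 + (0)·ω_6^2 + (-1)·ω_6^4 + (-3)·ω_6^6 + (-3)·ω_6^8 + (-1)·ω_6^10

X[2] = 2.5000+0.8660i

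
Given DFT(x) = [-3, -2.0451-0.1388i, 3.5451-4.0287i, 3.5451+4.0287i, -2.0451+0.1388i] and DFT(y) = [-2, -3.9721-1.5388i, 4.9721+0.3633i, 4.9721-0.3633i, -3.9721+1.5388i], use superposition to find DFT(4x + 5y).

By linearity: DFT(4x + 5y) = 4·DFT(x) + 5·DFT(y)
= 4·[-3, -2.0451-0.1388i, 3.5451-4.0287i, 3.5451+4.0287i, -2.0451+0.1388i] + 5·[-2, -3.9721-1.5388i, 4.9721+0.3633i, 4.9721-0.3633i, -3.9721+1.5388i]

Computing element-wise:
Z[0] = 4·(-3) + 5·(-2) = -22
Z[1] = 4·(-2.0451-0.1388i) + 5·(-3.9721-1.5388i) = -28.0409-8.2492i
Z[2] = 4·(3.5451-4.0287i) + 5·(4.9721+0.3633i) = 39.0409-14.2983i
Z[3] = 4·(3.5451+4.0287i) + 5·(4.9721-0.3633i) = 39.0409+14.2983i
Z[4] = 4·(-2.0451+0.1388i) + 5·(-3.9721+1.5388i) = -28.0409+8.2492i

DFT(4x + 5y) = 4·X + 5·Y = [-22, -28.0409-8.2492i, 39.0409-14.2983i, 39.0409+14.2983i, -28.0409+8.2492i]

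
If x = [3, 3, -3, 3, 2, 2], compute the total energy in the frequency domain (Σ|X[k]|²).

Parseval: Σ|x[n]|² = (1/N)Σ|X[k]|², so Σ|X[k]|² = N·Σ|x[n]|² = 6·44.0000

Σ|X[k]|² = N·Σ|x[n]|² = 6·44.0000 = 264.0000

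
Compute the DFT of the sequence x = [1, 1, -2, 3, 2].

X[k] = Σ(n=0 to 4) x[n] · ω_5^(nk)
where ω_5 = e^(-2πi/5)

Computing each X[k]:
X[0] = 5
X[1] = 1.1180+3.8900i
X[2] = -1.1180-4.1675i
X[3] = -1.1180+4.1675i
X[4] = 1.1180-3.8900i

X = [5, 1.1180+3.8900i, -1.1180-4.1675i, -1.1180+4.1675i, 1.1180-3.8900i]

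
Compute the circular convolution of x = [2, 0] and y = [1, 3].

(x ⊛ y)[n] = Σ(m=0 to 1) x[m] · y[(n-m) mod 2]

Computing each output sample:
(x ⊛ y)[0] = 2
(x ⊛ y)[1] = 6

x ⊛ y = [2, 6]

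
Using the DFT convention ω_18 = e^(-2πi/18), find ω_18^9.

ω_18^9 = e^(-2πi·9/18)
= cos(-2π·9/18) + i·sin(-2π·9/18)
= cos(-18π/18) + i·sin(-18π/18)

ω_18^9 = cos(-18π/18) + i·sin(-18π/18) = -1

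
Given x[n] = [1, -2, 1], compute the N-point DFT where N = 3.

X[k] = Σ(n=0 to 2) x[n] · ω_3^(nk)
where ω_3 = e^(-2πi/3)

Computing each X[k]:
X[0] = 0
X[1] = 1.5000+2.5981i
X[2] = 1.5000-2.5981i

X = [0, 1.5000+2.5981i, 1.5000-2.5981i]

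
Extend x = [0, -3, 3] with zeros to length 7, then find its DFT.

Original 3-point DFT: [0, 5.1962i, -5.1962i]
Zero-padded 7-point DFT provides frequency interpolation.

DFT_7([x, 0, ...]) = [0, -2.5380-0.5793i, -2.0353+4.2264i, 4.5734+3.6471i, 4.5734-3.6471i, -2.0353-4.2264i, -2.5380+0.5793i]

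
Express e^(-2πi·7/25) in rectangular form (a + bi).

ω_25^7 = e^(-2πi·7/25)
= cos(-2π·7/25) + i·sin(-2π·7/25)
= cos(-14π/25) + i·sin(-14π/25)

ω_25^7 = cos(-14π/25) + i·sin(-14π/25) = -0.1874-0.9823i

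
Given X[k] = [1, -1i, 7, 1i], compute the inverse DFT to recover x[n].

x[n] = (1/4) Σ(k=0 to 3) X[k] · e^(2πikn/4)

Computing each x[n]:
x[0] = 2
x[1] = -1
x[2] = 2
x[3] = -2

x = [2, -1, 2, -2]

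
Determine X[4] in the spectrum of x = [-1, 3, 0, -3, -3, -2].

X[4] = Σ(n=0 to 5) x[n] · ω_6^(4n) where ω_6 = e^(-2πi/6)
= (-1)·ω_6^0 + (3)·ω_6^4 + (0)·ω_6^8 + (-3)·ω_6^12 + (-3)·ω_6^16 + (-2)·ω_6^20

X[4] = -3.0000+1.7321i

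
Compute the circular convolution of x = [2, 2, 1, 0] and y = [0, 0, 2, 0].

(x ⊛ y)[n] = Σ(m=0 to 3) x[m] · y[(n-m) mod 4]

Computing each output sample:
(x ⊛ y)[0] = 2
(x ⊛ y)[1] = 0
(x ⊛ y)[2] = 4
(x ⊛ y)[3] = 4

x ⊛ y = [2, 0, 4, 4]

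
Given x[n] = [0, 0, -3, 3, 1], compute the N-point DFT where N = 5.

X[k] = Σ(n=0 to 4) x[n] · ω_5^(nk)
where ω_5 = e^(-2πi/5)

Computing each X[k]:
X[0] = 1
X[1] = 0.3090+4.4778i
X[2] = -0.8090-5.1186i
X[3] = -0.8090+5.1186i
X[4] = 0.3090-4.4778i

X = [1, 0.3090+4.4778i, -0.8090-5.1186i, -0.8090+5.1186i, 0.3090-4.4778i]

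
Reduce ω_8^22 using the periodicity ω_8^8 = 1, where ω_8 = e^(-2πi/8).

Since ω_8^8 = 1, powers reduce modulo 8.
22 mod 8 = 6
So ω_8^22 = ω_8^6 = e^(-2πi·6/8)

ω_8^22 = ω_8^6 = 1i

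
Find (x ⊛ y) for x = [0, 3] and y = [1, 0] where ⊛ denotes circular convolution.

(x ⊛ y)[n] = Σ(m=0 to 1) x[m] · y[(n-m) mod 2]

Computing each output sample:
(x ⊛ y)[0] = 0
(x ⊛ y)[1] = 3

x ⊛ y = [0, 3]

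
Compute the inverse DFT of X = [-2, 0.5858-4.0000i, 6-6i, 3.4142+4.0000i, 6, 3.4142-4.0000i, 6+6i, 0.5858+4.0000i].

x[n] = (1/8) Σ(k=0 to 7) X[k] · e^(2πikn/8)

Computing each x[n]:
x[0] = 3
x[1] = 0
x[2] = 1
x[3] = -2
x[4] = 1
x[5] = 1
x[6] = -3
x[7] = -3

x = [3, 0, 1, -2, 1, 1, -3, -3]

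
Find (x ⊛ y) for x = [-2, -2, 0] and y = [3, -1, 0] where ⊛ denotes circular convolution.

(x ⊛ y)[n] = Σ(m=0 to 2) x[m] · y[(n-m) mod 3]

Computing each output sample:
(x ⊛ y)[0] = -6
(x ⊛ y)[1] = -4
(x ⊛ y)[2] = 2

x ⊛ y = [-6, -4, 2]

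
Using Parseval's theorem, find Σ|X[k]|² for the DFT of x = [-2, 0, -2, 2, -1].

Parseval: Σ|x[n]|² = (1/N)Σ|X[k]|², so Σ|X[k]|² = N·Σ|x[n]|² = 5·13.0000

Σ|X[k]|² = N·Σ|x[n]|² = 5·13.0000 = 65.0000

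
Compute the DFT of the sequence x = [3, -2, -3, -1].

X[k] = Σ(n=0 to 3) x[n] · ω_4^(nk)
where ω_4 = e^(-2πi/4)

Computing each X[k]:
X[0] = -3
X[1] = 6+1i
X[2] = 3
X[3] = 6-1i

X = [-3, 6+1i, 3, 6-1i]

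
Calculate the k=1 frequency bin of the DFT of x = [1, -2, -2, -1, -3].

X[1] = Σ(n=0 to 4) x[n] · ω_5^(1n) where ω_5 = e^(-2πi/5)
= (1)·ω_5^0 + (-2)·ω_5^1 + (-2)·ω_5^2 + (-1)·ω_5^3 + (-3)·ω_5^4

X[1] = 1.8820-0.3633i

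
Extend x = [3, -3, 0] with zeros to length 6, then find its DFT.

Original 3-point DFT: [0, 4.5000+2.5981i, 4.5000-2.5981i]
Zero-padded 6-point DFT provides frequency interpolation.

DFT_6([x, 0, ...]) = [0, 1.5000+2.5981i, 4.5000+2.5981i, 6, 4.5000-2.5981i, 1.5000-2.5981i]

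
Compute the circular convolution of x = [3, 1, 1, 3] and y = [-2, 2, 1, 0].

(x ⊛ y)[n] = Σ(m=0 to 3) x[m] · y[(n-m) mod 4]

Computing each output sample:
(x ⊛ y)[0] = 1
(x ⊛ y)[1] = 7
(x ⊛ y)[2] = 3
(x ⊛ y)[3] = -3

x ⊛ y = [1, 7, 3, -3]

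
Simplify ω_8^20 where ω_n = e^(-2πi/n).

Since ω_8^8 = 1, powers reduce modulo 8.
20 mod 8 = 4
So ω_8^20 = ω_8^4 = e^(-2πi·4/8)

ω_8^20 = ω_8^4 = -1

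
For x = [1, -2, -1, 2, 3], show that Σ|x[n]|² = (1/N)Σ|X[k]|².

Time domain:
Σ|x[n]|² = |1|² + |-2|² + |-1|² + |2|² + |3|² = 19.0000

Frequency domain:
(1/5)Σ|X[k]|² = (1/5)(|3|² + |0.5000+6.5186i|² + |0.5000+0.0858i|² + |0.5000-0.0858i|² + |0.5000-6.5186i|²) = (1/5)·95.0000 = 19.0000

Both sides agree, confirming Parseval's theorem.

Σ|x[n]|² = (1/N)Σ|X[k]|² = 19.0000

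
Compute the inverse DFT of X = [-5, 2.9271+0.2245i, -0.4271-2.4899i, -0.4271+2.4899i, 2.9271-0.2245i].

x[n] = (1/5) Σ(k=0 to 4) X[k] · e^(2πikn/5)

Computing each x[n]:
x[0] = 0
x[1] = 0
x[2] = -3
x[3] = -1
x[4] = -1

x = [0, 0, -3, -1, -1]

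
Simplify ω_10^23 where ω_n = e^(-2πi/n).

Since ω_10^10 = 1, powers reduce modulo 10.
23 mod 10 = 3
So ω_10^23 = ω_10^3 = e^(-2πi·3/10)

ω_10^23 = ω_10^3 = -0.3090-0.9511i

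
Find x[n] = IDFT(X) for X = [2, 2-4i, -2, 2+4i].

x[n] = (1/4) Σ(k=0 to 3) X[k] · e^(2πikn/4)

Computing each x[n]:
x[0] = 1
x[1] = 3
x[2] = -1
x[3] = -1

x = [1, 3, -1, -1]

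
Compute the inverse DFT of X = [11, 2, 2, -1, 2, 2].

x[n] = (1/6) Σ(k=0 to 5) X[k] · e^(2πikn/6)

Computing each x[n]:
x[0] = 3
x[1] = 2
x[2] = 1
x[3] = 2
x[4] = 1
x[5] = 2

x = [3, 2, 1, 2, 1, 2]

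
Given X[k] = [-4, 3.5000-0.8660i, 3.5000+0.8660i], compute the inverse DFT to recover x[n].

x[n] = (1/3) Σ(k=0 to 2) X[k] · e^(2πikn/3)

Computing each x[n]:
x[0] = 1
x[1] = -2
x[2] = -3

x = [1, -2, -3]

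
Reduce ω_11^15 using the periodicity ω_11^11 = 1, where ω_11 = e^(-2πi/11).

Since ω_11^11 = 1, powers reduce modulo 11.
15 mod 11 = 4
So ω_11^15 = ω_11^4 = e^(-2πi·4/11)

ω_11^15 = ω_11^4 = -0.6549-0.7557i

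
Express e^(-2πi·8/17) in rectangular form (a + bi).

ω_17^8 = e^(-2πi·8/17)
= cos(-2π·8/17) + i·sin(-2π·8/17)
= cos(-16π/17) + i·sin(-16π/17)

ω_17^8 = cos(-16π/17) + i·sin(-16π/17) = -0.9830-0.1837i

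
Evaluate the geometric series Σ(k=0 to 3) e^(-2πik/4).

Sum of all nth roots of unity equals 0 for n > 1 (geometric series with r ≠ 1).

0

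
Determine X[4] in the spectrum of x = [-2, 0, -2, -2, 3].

X[4] = Σ(n=0 to 4) x[n] · ω_5^(4n) where ω_5 = e^(-2πi/5)
= (-2)·ω_5^0 + (0)·ω_5^4 + (-2)·ω_5^8 + (-2)·ω_5^12 + (3)·ω_5^16

X[4] = 2.1631-2.8532i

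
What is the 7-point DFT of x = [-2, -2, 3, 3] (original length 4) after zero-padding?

Original 4-point DFT: [2, -5+5i, 0, -5-5i]
Zero-padded 7-point DFT provides frequency interpolation.

DFT_7([x, 0, ...]) = [2, -6.6174-2.6628i, -2.3874+5.5970i, 1.0048+0.2885i, 1.0048-0.2885i, -2.3874-5.5970i, -6.6174+2.6628i]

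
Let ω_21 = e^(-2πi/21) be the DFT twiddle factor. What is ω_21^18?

ω_21^18 = e^(-2πi·18/21)
= cos(-2π·18/21) + i·sin(-2π·18/21)
= cos(-36π/21) + i·sin(-36π/21)

ω_21^18 = cos(-36π/21) + i·sin(-36π/21) = 0.6235+0.7818i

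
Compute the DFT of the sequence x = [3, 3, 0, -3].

X[k] = Σ(n=0 to 3) x[n] · ω_4^(nk)
where ω_4 = e^(-2πi/4)

Computing each X[k]:
X[0] = 3
X[1] = 3-6i
X[2] = 3
X[3] = 3+6i

X = [3, 3-6i, 3, 3+6i]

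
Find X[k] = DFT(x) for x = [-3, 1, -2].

X[k] = Σ(n=0 to 2) x[n] · ω_3^(nk)
where ω_3 = e^(-2πi/3)

Computing each X[k]:
X[0] = -4
X[1] = -2.5000-2.5981i
X[2] = -2.5000+2.5981i

X = [-4, -2.5000-2.5981i, -2.5000+2.5981i]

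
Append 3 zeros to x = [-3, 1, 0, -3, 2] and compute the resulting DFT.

Original 5-point DFT: [-3, 0.3541-0.8123i, -6.3541+3.4410i, -6.3541-3.4410i, 0.3541+0.8123i]
Zero-padded 8-point DFT provides frequency interpolation.

DFT_8([x, 0, ...]) = [-3, -2.1716+1.4142i, -1-4i, -7.8284+1.4142i, 1, -7.8284-1.4142i, -1+4i, -2.1716-1.4142i]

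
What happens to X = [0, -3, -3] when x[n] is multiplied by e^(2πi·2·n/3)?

Modulation property: DFT(ω_3^(-2n)·x[n]) = X[(k-2) mod 3], so circularly shift X by 2 positions.

X[k-2] = [-3, -3, 0]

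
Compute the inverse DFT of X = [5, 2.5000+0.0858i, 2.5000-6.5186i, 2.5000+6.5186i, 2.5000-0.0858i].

x[n] = (1/5) Σ(k=0 to 4) X[k] · e^(2πikn/5)

Computing each x[n]:
x[0] = 3
x[1] = 2
x[2] = -2
x[3] = 3
x[4] = -1

x = [3, 2, -2, 3, -1]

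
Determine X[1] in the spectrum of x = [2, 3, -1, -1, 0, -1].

X[1] = Σ(n=0 to 5) x[n] · ω_6^(1n) where ω_6 = e^(-2πi/6)
= (2)·ω_6^0 + (3)·ω_6^1 + (-1)·ω_6^2 + (-1)·ω_6^3 + (0)·ω_6^4 + (-1)·ω_6^5

X[1] = 4.5000-2.5981i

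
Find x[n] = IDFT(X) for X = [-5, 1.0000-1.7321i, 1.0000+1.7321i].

x[n] = (1/3) Σ(k=0 to 2) X[k] · e^(2πikn/3)

Computing each x[n]:
x[0] = -1
x[1] = -1
x[2] = -3

x = [-1, -1, -3]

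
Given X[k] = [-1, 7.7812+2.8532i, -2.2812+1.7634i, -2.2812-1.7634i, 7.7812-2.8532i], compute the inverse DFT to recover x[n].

x[n] = (1/5) Σ(k=0 to 4) X[k] · e^(2πikn/5)

Computing each x[n]:
x[0] = 2
x[1] = 0
x[2] = -3
x[3] = -3
x[4] = 3

x = [2, 0, -3, -3, 3]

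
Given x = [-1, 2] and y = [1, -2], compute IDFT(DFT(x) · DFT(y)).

(x ⊛ y)[n] = Σ(m=0 to 1) x[m] · y[(n-m) mod 2]

Computing each output sample:
(x ⊛ y)[0] = -5
(x ⊛ y)[1] = 4

x ⊛ y = [-5, 4]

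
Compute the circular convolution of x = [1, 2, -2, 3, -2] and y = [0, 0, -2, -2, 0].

(x ⊛ y)[n] = Σ(m=0 to 4) x[m] · y[(n-m) mod 5]

Computing each output sample:
(x ⊛ y)[0] = -2
(x ⊛ y)[1] = -2
(x ⊛ y)[2] = 2
(x ⊛ y)[3] = -6
(x ⊛ y)[4] = 0

x ⊛ y = [-2, -2, 2, -6, 0]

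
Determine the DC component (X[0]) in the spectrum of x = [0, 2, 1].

X[0] = Σ(n=0 to 2) x[n] · ω_3^0 = Σ x[n]
= (0) + (2) + (1)

X[0] = 3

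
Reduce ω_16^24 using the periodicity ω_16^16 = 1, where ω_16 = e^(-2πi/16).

Since ω_16^16 = 1, powers reduce modulo 16.
24 mod 16 = 8
So ω_16^24 = ω_16^8 = e^(-2πi·8/16)

ω_16^24 = ω_16^8 = -1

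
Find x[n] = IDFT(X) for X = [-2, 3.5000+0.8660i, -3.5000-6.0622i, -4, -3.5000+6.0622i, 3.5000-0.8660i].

x[n] = (1/6) Σ(k=0 to 5) X[k] · e^(2πikn/6)

Computing each x[n]:
x[0] = -1
x[1] = 3
x[2] = -3
x[3] = -2
x[4] = 1
x[5] = 0

x = [-1, 3, -3, -2, 1, 0]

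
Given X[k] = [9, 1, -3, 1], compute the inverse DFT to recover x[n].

x[n] = (1/4) Σ(k=0 to 3) X[k] · e^(2πikn/4)

Computing each x[n]:
x[0] = 2
x[1] = 3
x[2] = 1
x[3] = 3

x = [2, 3, 1, 3]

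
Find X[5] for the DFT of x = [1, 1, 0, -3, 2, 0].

X[5] = Σ(n=0 to 5) x[n] · ω_6^(5n) where ω_6 = e^(-2πi/6)
= (1)·ω_6^0 + (1)·ω_6^5 + (0)·ω_6^10 + (-3)·ω_6^15 + (2)·ω_6^20 + (0)·ω_6^25

X[5] = 3.5000-0.8660i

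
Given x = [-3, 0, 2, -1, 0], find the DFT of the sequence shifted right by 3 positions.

Time shift by 3: X_shifted[k] = ω_5^(3k) · X[k]
Shifted x = [2, -1, 0, -3, 0]

DFT(x[n-3]) = [-2, 4.1180-0.8123i, 1.8820+3.4410i, 1.8820-3.4410i, 4.1180+0.8123i]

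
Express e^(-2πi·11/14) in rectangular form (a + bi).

ω_14^11 = e^(-2πi·11/14)
= cos(-2π·11/14) + i·sin(-2π·11/14)
= cos(-22π/14) + i·sin(-22π/14)

ω_14^11 = cos(-22π/14) + i·sin(-22π/14) = 0.2225+0.9749i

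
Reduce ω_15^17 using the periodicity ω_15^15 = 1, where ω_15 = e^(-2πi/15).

Since ω_15^15 = 1, powers reduce modulo 15.
17 mod 15 = 2
So ω_15^17 = ω_15^2 = e^(-2πi·2/15)

ω_15^17 = ω_15^2 = 0.6691-0.7431i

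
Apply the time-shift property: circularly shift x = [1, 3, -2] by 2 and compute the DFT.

Time shift by 2: X_shifted[k] = ω_3^(2k) · X[k]
Shifted x = [3, -2, 1]

DFT(x[n-2]) = [2, 3.5000+2.5981i, 3.5000-2.5981i]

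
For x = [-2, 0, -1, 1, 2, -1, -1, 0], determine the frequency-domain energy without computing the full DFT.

Parseval: Σ|x[n]|² = (1/N)Σ|X[k]|², so Σ|X[k]|² = N·Σ|x[n]|² = 8·12.0000

Σ|X[k]|² = N·Σ|x[n]|² = 8·12.0000 = 96.0000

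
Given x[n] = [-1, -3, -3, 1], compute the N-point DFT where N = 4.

X[k] = Σ(n=0 to 3) x[n] · ω_4^(nk)
where ω_4 = e^(-2πi/4)

Computing each X[k]:
X[0] = -6
X[1] = 2+4i
X[2] = -2
X[3] = 2-4i

X = [-6, 2+4i, -2, 2-4i]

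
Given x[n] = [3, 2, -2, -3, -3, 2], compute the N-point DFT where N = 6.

X[k] = Σ(n=0 to 5) x[n] · ω_6^(nk)
where ω_6 = e^(-2πi/6)

Computing each X[k]:
X[0] = -1
X[1] = 10.5000-0.8660i
X[2] = 0.5000+0.8660i
X[3] = -3
X[4] = 0.5000-0.8660i
X[5] = 10.5000+0.8660i

X = [-1, 10.5000-0.8660i, 0.5000+0.8660i, -3, 0.5000-0.8660i, 10.5000+0.8660i]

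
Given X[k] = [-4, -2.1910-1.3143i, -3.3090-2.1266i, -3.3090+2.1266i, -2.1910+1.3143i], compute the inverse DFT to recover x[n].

x[n] = (1/5) Σ(k=0 to 4) X[k] · e^(2πikn/5)

Computing each x[n]:
x[0] = -3
x[1] = 1
x[2] = -1
x[3] = 0
x[4] = -1

x = [-3, 1, -1, 0, -1]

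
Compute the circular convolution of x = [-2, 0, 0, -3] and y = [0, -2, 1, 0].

(x ⊛ y)[n] = Σ(m=0 to 3) x[m] · y[(n-m) mod 4]

Computing each output sample:
(x ⊛ y)[0] = 6
(x ⊛ y)[1] = 1
(x ⊛ y)[2] = -2
(x ⊛ y)[3] = 0

x ⊛ y = [6, 1, -2, 0]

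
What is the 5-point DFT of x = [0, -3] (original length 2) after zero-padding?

Original 2-point DFT: [-3, 3]
Zero-padded 5-point DFT provides frequency interpolation.

DFT_5([x, 0, ...]) = [-3, -0.9271+2.8532i, 2.4271+1.7634i, 2.4271-1.7634i, -0.9271-2.8532i]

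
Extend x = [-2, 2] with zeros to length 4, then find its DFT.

Original 2-point DFT: [0, -4]
Zero-padded 4-point DFT provides frequency interpolation.

DFT_4([x, 0, ...]) = [0, -2-2i, -4, -2+2i]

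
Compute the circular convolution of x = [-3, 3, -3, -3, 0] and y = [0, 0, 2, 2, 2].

(x ⊛ y)[n] = Σ(m=0 to 4) x[m] · y[(n-m) mod 5]

Computing each output sample:
(x ⊛ y)[0] = -6
(x ⊛ y)[1] = -12
(x ⊛ y)[2] = -12
(x ⊛ y)[3] = 0
(x ⊛ y)[4] = -6

x ⊛ y = [-6, -12, -12, 0, -6]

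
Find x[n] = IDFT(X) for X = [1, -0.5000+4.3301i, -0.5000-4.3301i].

x[n] = (1/3) Σ(k=0 to 2) X[k] · e^(2πikn/3)

Computing each x[n]:
x[0] = 0
x[1] = -2
x[2] = 3

x = [0, -2, 3]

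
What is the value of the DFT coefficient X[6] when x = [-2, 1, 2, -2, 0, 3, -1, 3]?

X[6] = Σ(n=0 to 7) x[n] · ω_8^(6n) where ω_8 = e^(-2πi/8)
= (-2)·ω_8^0 + (1)·ω_8^6 + (2)·ω_8^12 + (-2)·ω_8^18 + (0)·ω_8^24 + (3)·ω_8^30 + (-1)·ω_8^36 + (3)·ω_8^42

X[6] = -3+3i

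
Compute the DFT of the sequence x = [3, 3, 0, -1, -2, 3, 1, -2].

X[k] = Σ(n=0 to 7) x[n] · ω_8^(nk)
where ω_8 = e^(-2πi/8)

Computing each X[k]:
X[0] = 5
X[1] = 4.2929+0.2929i
X[2] = -9i
X[3] = 5.7071-1.7071i
X[4] = -1
X[5] = 5.7071+1.7071i
X[6] = 9i
X[7] = 4.2929-0.2929i

X = [5, 4.2929+0.2929i, -9i, 5.7071-1.7071i, -1, 5.7071+1.7071i, 9i, 4.2929-0.2929i]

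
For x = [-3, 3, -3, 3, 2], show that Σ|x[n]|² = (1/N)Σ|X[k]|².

Time domain:
Σ|x[n]|² = |-3|² + |3|² + |-3|² + |3|² + |2|² = 40.0000

Frequency domain:
(1/5)Σ|X[k]|² = (1/5)(|2|² + |-1.4549+2.5757i|² + |-7.0451-6.2941i|² + |-7.0451+6.2941i|² + |-1.4549-2.5757i|²) = (1/5)·200.0000 = 40.0000

Both sides agree, confirming Parseval's theorem.

Σ|x[n]|² = (1/N)Σ|X[k]|² = 40.0000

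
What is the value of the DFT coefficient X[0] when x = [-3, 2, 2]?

X[0] = Σ(n=0 to 2) x[n] · ω_3^0 = Σ x[n]
= (-3) + (2) + (2)

X[0] = 1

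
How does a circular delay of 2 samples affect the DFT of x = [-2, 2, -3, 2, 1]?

Time shift by 2: X_shifted[k] = ω_5^(2k) · X[k]
Shifted x = [2, 1, -2, 2, -3]

DFT(x[n-2]) = [0, 1.3820-1.4531i, 3.6180-6.1554i, 3.6180+6.1554i, 1.3820+1.4531i]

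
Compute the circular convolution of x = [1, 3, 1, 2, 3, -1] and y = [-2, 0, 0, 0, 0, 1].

(x ⊛ y)[n] = Σ(m=0 to 5) x[m] · y[(n-m) mod 6]

Computing each output sample:
(x ⊛ y)[0] = 1
(x ⊛ y)[1] = -5
(x ⊛ y)[2] = 0
(x ⊛ y)[3] = -1
(x ⊛ y)[4] = -7
(x ⊛ y)[5] = 3

x ⊛ y = [1, -5, 0, -1, -7, 3]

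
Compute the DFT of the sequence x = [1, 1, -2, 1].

X[k] = Σ(n=0 to 3) x[n] · ω_4^(nk)
where ω_4 = e^(-2πi/4)

Computing each X[k]:
X[0] = 1
X[1] = 3
X[2] = -3
X[3] = 3

X = [1, 3, -3, 3]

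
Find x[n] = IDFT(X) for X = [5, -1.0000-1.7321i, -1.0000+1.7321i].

x[n] = (1/3) Σ(k=0 to 2) X[k] · e^(2πikn/3)

Computing each x[n]:
x[0] = 1
x[1] = 3
x[2] = 1

x = [1, 3, 1]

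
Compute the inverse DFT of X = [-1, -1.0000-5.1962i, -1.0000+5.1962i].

x[n] = (1/3) Σ(k=0 to 2) X[k] · e^(2πikn/3)

Computing each x[n]:
x[0] = -1
x[1] = 3
x[2] = -3

x = [-1, 3, -3]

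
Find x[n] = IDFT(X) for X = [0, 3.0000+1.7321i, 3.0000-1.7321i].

x[n] = (1/3) Σ(k=0 to 2) X[k] · e^(2πikn/3)

Computing each x[n]:
x[0] = 2
x[1] = -2
x[2] = 0

x = [2, -2, 0]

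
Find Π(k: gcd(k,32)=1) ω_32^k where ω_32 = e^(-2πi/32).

The primitive 32nd roots of unity are ω_32^k for k coprime to 32: k ∈ {1, 3, 5, 7, 9, 11, 13, 15, 17, 19, 21, 23, 25, 27, 29, 31}
Their product equals the constant term of the cyclotomic polynomial Φ_32(x) up to sign.
For n ≥ 3, the product of all primitive nth roots of unity is 1. (For n=1 it is 1; for n=2 it is -1.)

1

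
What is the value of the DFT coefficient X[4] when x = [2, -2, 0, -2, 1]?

X[4] = Σ(n=0 to 4) x[n] · ω_5^(4n) where ω_5 = e^(-2πi/5)
= (2)·ω_5^0 + (-2)·ω_5^4 + (0)·ω_5^8 + (-2)·ω_5^12 + (1)·ω_5^16

X[4] = 3.3090-1.6776i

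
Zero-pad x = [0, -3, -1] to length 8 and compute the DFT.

Original 3-point DFT: [-4, 2.0000+1.7321i, 2.0000-1.7321i]
Zero-padded 8-point DFT provides frequency interpolation.

DFT_8([x, 0, ...]) = [-4, -2.1213+3.1213i, 1+3i, 2.1213+1.1213i, 2, 2.1213-1.1213i, 1-3i, -2.1213-3.1213i]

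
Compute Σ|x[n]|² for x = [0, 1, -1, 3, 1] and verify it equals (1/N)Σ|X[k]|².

Time domain:
Σ|x[n]|² = |0|² + |1|² + |-1|² + |3|² + |1|² = 12.0000

Frequency domain:
(1/5)Σ|X[k]|² = (1/5)(|4|² + |-1.0000+2.3511i|² + |-1.0000-3.8042i|² + |-1.0000+3.8042i|² + |-1.0000-2.3511i|²) = (1/5)·60.0000 = 12.0000

Both sides agree, confirming Parseval's theorem.

Σ|x[n]|² = (1/N)Σ|X[k]|² = 12.0000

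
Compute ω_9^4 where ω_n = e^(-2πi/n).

ω_9^4 = e^(-2πi·4/9)
= cos(-2π·4/9) + i·sin(-2π·4/9)
= cos(-8π/9) + i·sin(-8π/9)

ω_9^4 = cos(-8π/9) + i·sin(-8π/9) = -0.9397-0.3420i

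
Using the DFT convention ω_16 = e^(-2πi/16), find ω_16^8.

ω_16^8 = e^(-2πi·8/16)
= cos(-2π·8/16) + i·sin(-2π·8/16)
= cos(-16π/16) + i·sin(-16π/16)

ω_16^8 = cos(-16π/16) + i·sin(-16π/16) = -1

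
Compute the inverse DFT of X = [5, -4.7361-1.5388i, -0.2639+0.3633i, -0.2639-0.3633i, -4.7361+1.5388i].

x[n] = (1/5) Σ(k=0 to 4) X[k] · e^(2πikn/5)

Computing each x[n]:
x[0] = -1
x[1] = 1
x[2] = 3
x[3] = 2
x[4] = 0

x = [-1, 1, 3, 2, 0]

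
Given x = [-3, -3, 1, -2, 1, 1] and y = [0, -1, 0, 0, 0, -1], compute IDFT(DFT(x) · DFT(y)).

(x ⊛ y)[n] = Σ(m=0 to 5) x[m] · y[(n-m) mod 6]

Computing each output sample:
(x ⊛ y)[0] = 2
(x ⊛ y)[1] = 2
(x ⊛ y)[2] = 5
(x ⊛ y)[3] = -2
(x ⊛ y)[4] = 1
(x ⊛ y)[5] = 2

x ⊛ y = [2, 2, 5, -2, 1, 2]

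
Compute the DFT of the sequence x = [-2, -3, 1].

X[k] = Σ(n=0 to 2) x[n] · ω_3^(nk)
where ω_3 = e^(-2πi/3)

Computing each X[k]:
X[0] = -4
X[1] = -1.0000+3.4641i
X[2] = -1.0000-3.4641i

X = [-4, -1.0000+3.4641i, -1.0000-3.4641i]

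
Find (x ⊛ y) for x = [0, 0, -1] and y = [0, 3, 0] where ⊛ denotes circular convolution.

(x ⊛ y)[n] = Σ(m=0 to 2) x[m] · y[(n-m) mod 3]

Computing each output sample:
(x ⊛ y)[0] = -3
(x ⊛ y)[1] = 0
(x ⊛ y)[2] = 0

x ⊛ y = [-3, 0, 0]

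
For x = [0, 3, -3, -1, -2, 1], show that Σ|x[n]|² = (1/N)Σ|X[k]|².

Time domain:
Σ|x[n]|² = |0|² + |3|² + |-3|² + |-1|² + |-2|² + |1|² = 24.0000

Frequency domain:
(1/6)Σ|X[k]|² = (1/6)(|-2|² + |5.5000-0.8660i|² + |-0.5000-2.5981i|² + |-8|² + |-0.5000+2.5981i|² + |5.5000+0.8660i|²) = (1/6)·144.0000 = 24.0000

Both sides agree, confirming Parseval's theorem.

Σ|x[n]|² = (1/N)Σ|X[k]|² = 24.0000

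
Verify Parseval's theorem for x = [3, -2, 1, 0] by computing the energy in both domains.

Time domain:
Σ|x[n]|² = |3|² + |-2|² + |1|² + |0|² = 14.0000

Frequency domain:
(1/4)Σ|X[k]|² = (1/4)(|2|² + |2+2i|² + |6|² + |2-2i|²) = (1/4)·56.0000 = 14.0000

Both sides agree, confirming Parseval's theorem.

Σ|x[n]|² = (1/N)Σ|X[k]|² = 14.0000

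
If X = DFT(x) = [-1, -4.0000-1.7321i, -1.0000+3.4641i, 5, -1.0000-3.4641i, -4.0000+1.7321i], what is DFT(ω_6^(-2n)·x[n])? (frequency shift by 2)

Modulation property: DFT(ω_6^(-2n)·x[n]) = X[(k-2) mod 6], so circularly shift X by 2 positions.

X[k-2] = [-1.0000-3.4641i, -4.0000+1.7321i, -1, -4.0000-1.7321i, -1.0000+3.4641i, 5]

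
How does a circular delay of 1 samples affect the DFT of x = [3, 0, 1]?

Time shift by 1: X_shifted[k] = ω_3^(1k) · X[k]
Shifted x = [1, 3, 0]

DFT(x[n-1]) = [4, -0.5000-2.5981i, -0.5000+2.5981i]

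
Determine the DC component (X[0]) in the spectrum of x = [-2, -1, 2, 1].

X[0] = Σ(n=0 to 3) x[n] · ω_4^0 = Σ x[n]
= (-2) + (-1) + (2) + (1)

X[0] = 0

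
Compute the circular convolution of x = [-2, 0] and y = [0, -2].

(x ⊛ y)[n] = Σ(m=0 to 1) x[m] · y[(n-m) mod 2]

Computing each output sample:
(x ⊛ y)[0] = 0
(x ⊛ y)[1] = 4

x ⊛ y = [0, 4]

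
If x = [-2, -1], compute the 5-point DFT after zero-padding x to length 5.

Original 2-point DFT: [-3, -1]
Zero-padded 5-point DFT provides frequency interpolation.

DFT_5([x, 0, ...]) = [-3, -2.3090+0.9511i, -1.1910+0.5878i, -1.1910-0.5878i, -2.3090-0.9511i]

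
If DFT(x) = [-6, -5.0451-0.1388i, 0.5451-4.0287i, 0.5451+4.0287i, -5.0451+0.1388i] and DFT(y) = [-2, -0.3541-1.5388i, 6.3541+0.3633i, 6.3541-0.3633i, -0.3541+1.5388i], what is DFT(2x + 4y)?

By linearity: DFT(2x + 4y) = 2·DFT(x) + 4·DFT(y)
= 2·[-6, -5.0451-0.1388i, 0.5451-4.0287i, 0.5451+4.0287i, -5.0451+0.1388i] + 4·[-2, -0.3541-1.5388i, 6.3541+0.3633i, 6.3541-0.3633i, -0.3541+1.5388i]

Computing element-wise:
Z[0] = 2·(-6) + 4·(-2) = -20
Z[1] = 2·(-5.0451-0.1388i) + 4·(-0.3541-1.5388i) = -11.5066-6.4328i
Z[2] = 2·(0.5451-4.0287i) + 4·(6.3541+0.3633i) = 26.5066-6.6042i
Z[3] = 2·(0.5451+4.0287i) + 4·(6.3541-0.3633i) = 26.5066+6.6042i
Z[4] = 2·(-5.0451+0.1388i) + 4·(-0.3541+1.5388i) = -11.5066+6.4328i

DFT(2x + 4y) = 2·X + 4·Y = [-20, -11.5066-6.4328i, 26.5066-6.6042i, 26.5066+6.6042i, -11.5066+6.4328i]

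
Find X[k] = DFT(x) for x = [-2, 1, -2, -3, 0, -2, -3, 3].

X[k] = Σ(n=0 to 7) x[n] · ω_8^(nk)
where ω_8 = e^(-2πi/8)

Computing each X[k]:
X[0] = -8
X[1] = 4.3640+1.1213i
X[2] = 3+1i
X[3] = -8.3640+3.1213i
X[4] = -6
X[5] = -8.3640-3.1213i
X[6] = 3-1i
X[7] = 4.3640-1.1213i

X = [-8, 4.3640+1.1213i, 3+1i, -8.3640+3.1213i, -6, -8.3640-3.1213i, 3-1i, 4.3640-1.1213i]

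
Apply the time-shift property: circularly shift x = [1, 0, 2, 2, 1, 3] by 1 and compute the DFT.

Time shift by 1: X_shifted[k] = ω_6^(1k) · X[k]
Shifted x = [3, 1, 0, 2, 2, 1]

DFT(x[n-1]) = [9, 1.0000+1.7321i, 3.0000-1.7321i, 1, 3.0000+1.7321i, 1.0000-1.7321i]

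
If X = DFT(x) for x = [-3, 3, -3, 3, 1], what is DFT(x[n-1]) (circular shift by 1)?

Time shift by 1: X_shifted[k] = ω_5^(1k) · X[k]
Shifted x = [1, -3, 3, -3, 3]

DFT(x[n-1]) = [1, 1.0000+2.1796i, 1.0000+9.2331i, 1.0000-9.2331i, 1.0000-2.1796i]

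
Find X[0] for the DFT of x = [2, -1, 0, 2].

X[0] = Σ(n=0 to 3) x[n] · ω_4^0 = Σ x[n]
= (2) + (-1) + (0) + (2)

X[0] = 3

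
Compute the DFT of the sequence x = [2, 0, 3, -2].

X[k] = Σ(n=0 to 3) x[n] · ω_4^(nk)
where ω_4 = e^(-2πi/4)

Computing each X[k]:
X[0] = 3
X[1] = -1-2i
X[2] = 7
X[3] = -1+2i

X = [3, -1-2i, 7, -1+2i]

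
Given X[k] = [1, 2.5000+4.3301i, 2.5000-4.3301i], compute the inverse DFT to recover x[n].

x[n] = (1/3) Σ(k=0 to 2) X[k] · e^(2πikn/3)

Computing each x[n]:
x[0] = 2
x[1] = -3
x[2] = 2

x = [2, -3, 2]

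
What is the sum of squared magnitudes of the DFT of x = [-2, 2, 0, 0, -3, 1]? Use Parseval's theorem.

Parseval: Σ|x[n]|² = (1/N)Σ|X[k]|², so Σ|X[k]|² = N·Σ|x[n]|² = 6·18.0000

Σ|X[k]|² = N·Σ|x[n]|² = 6·18.0000 = 108.0000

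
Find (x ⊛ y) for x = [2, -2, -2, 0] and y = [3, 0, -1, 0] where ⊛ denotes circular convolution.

(x ⊛ y)[n] = Σ(m=0 to 3) x[m] · y[(n-m) mod 4]

Computing each output sample:
(x ⊛ y)[0] = 8
(x ⊛ y)[1] = -6
(x ⊛ y)[2] = -8
(x ⊛ y)[3] = 2

x ⊛ y = [8, -6, -8, 2]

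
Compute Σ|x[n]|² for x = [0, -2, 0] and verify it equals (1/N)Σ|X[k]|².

Time domain:
Σ|x[n]|² = |0|² + |-2|² + |0|² = 4.0000

Frequency domain:
(1/3)Σ|X[k]|² = (1/3)(|-2|² + |1.0000+1.7321i|² + |1.0000-1.7321i|²) = (1/3)·12.0000 = 4.0000

Both sides agree, confirming Parseval's theorem.

Σ|x[n]|² = (1/N)Σ|X[k]|² = 4.0000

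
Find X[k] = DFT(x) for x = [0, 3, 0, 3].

X[k] = Σ(n=0 to 3) x[n] · ω_4^(nk)
where ω_4 = e^(-2πi/4)

Computing each X[k]:
X[0] = 6
X[1] = 0
X[2] = -6
X[3] = 0

X = [6, 0, -6, 0]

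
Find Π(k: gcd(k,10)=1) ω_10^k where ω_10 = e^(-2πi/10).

The primitive 10th roots of unity are ω_10^k for k coprime to 10: k ∈ {1, 3, 7, 9}
Their product equals the constant term of the cyclotomic polynomial Φ_10(x) up to sign.
For n ≥ 3, the product of all primitive nth roots of unity is 1. (For n=1 it is 1; for n=2 it is -1.)

1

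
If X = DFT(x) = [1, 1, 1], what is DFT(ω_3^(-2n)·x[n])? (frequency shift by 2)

Modulation property: DFT(ω_3^(-2n)·x[n]) = X[(k-2) mod 3], so circularly shift X by 2 positions.

X[k-2] = [1, 1, 1]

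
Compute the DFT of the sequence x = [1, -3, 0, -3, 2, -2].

X[k] = Σ(n=0 to 5) x[n] · ω_6^(nk)
where ω_6 = e^(-2πi/6)

Computing each X[k]:
X[0] = -5
X[1] = 0.5000+2.5981i
X[2] = -0.5000-0.8660i
X[3] = 11
X[4] = -0.5000+0.8660i
X[5] = 0.5000-2.5981i

X = [-5, 0.5000+2.5981i, -0.5000-0.8660i, 11, -0.5000+0.8660i, 0.5000-2.5981i]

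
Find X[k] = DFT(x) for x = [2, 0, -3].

X[k] = Σ(n=0 to 2) x[n] · ω_3^(nk)
where ω_3 = e^(-2πi/3)

Computing each X[k]:
X[0] = -1
X[1] = 3.5000-2.5981i
X[2] = 3.5000+2.5981i

X = [-1, 3.5000-2.5981i, 3.5000+2.5981i]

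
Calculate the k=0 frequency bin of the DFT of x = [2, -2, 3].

X[0] = Σ(n=0 to 2) x[n] · ω_3^0 = Σ x[n]
= (2) + (-2) + (3)

X[0] = 3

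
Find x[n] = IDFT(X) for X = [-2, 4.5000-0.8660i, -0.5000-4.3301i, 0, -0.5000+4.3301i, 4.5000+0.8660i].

x[n] = (1/6) Σ(k=0 to 5) X[k] · e^(2πikn/6)

Computing each x[n]:
x[0] = 1
x[1] = 2
x[2] = -2
x[3] = -2
x[4] = 0
x[5] = -1

x = [1, 2, -2, -2, 0, -1]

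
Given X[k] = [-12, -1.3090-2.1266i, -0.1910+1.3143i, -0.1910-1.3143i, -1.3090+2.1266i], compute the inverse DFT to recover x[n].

x[n] = (1/5) Σ(k=0 to 4) X[k] · e^(2πikn/5)

Computing each x[n]:
x[0] = -3
x[1] = -2
x[2] = -1
x[3] = -3
x[4] = -3

x = [-3, -2, -1, -3, -3]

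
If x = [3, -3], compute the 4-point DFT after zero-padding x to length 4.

Original 2-point DFT: [0, 6]
Zero-padded 4-point DFT provides frequency interpolation.

DFT_4([x, 0, ...]) = [0, 3+3i, 6, 3-3i]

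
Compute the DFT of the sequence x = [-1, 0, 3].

X[k] = Σ(n=0 to 2) x[n] · ω_3^(nk)
where ω_3 = e^(-2πi/3)

Computing each X[k]:
X[0] = 2
X[1] = -2.5000+2.5981i
X[2] = -2.5000-2.5981i

X = [2, -2.5000+2.5981i, -2.5000-2.5981i]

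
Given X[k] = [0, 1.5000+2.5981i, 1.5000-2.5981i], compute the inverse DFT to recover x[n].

x[n] = (1/3) Σ(k=0 to 2) X[k] · e^(2πikn/3)

Computing each x[n]:
x[0] = 1
x[1] = -2
x[2] = 1

x = [1, -2, 1]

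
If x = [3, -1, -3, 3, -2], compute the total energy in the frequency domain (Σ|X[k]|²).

Parseval: Σ|x[n]|² = (1/N)Σ|X[k]|², so Σ|X[k]|² = N·Σ|x[n]|² = 5·32.0000

Σ|X[k]|² = N·Σ|x[n]|² = 5·32.0000 = 160.0000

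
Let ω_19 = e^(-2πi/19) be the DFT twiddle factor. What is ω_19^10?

ω_19^10 = e^(-2πi·10/19)
= cos(-2π·10/19) + i·sin(-2π·10/19)
= cos(-20π/19) + i·sin(-20π/19)

ω_19^10 = cos(-20π/19) + i·sin(-20π/19) = -0.9864+0.1646i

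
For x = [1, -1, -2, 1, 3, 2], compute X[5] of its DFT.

X[5] = Σ(n=0 to 5) x[n] · ω_6^(5n) where ω_6 = e^(-2πi/6)
= (1)·ω_6^0 + (-1)·ω_6^5 + (-2)·ω_6^10 + (1)·ω_6^15 + (3)·ω_6^20 + (2)·ω_6^25

X[5] = -6.9282i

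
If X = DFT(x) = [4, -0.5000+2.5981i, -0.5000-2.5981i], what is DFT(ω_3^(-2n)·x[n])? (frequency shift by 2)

Modulation property: DFT(ω_3^(-2n)·x[n]) = X[(k-2) mod 3], so circularly shift X by 2 positions.

X[k-2] = [-0.5000+2.5981i, -0.5000-2.5981i, 4]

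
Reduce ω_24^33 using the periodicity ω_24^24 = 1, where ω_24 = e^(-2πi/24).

Since ω_24^24 = 1, powers reduce modulo 24.
33 mod 24 = 9
So ω_24^33 = ω_24^9 = e^(-2πi·9/24)

ω_24^33 = ω_24^9 = -0.7071-0.7071i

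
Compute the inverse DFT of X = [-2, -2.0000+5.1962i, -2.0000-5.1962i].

x[n] = (1/3) Σ(k=0 to 2) X[k] · e^(2πikn/3)

Computing each x[n]:
x[0] = -2
x[1] = -3
x[2] = 3

x = [-2, -3, 3]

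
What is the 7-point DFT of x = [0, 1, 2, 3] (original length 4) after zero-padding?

Original 4-point DFT: [6, -2+2i, -2, -2-2i]
Zero-padded 7-point DFT provides frequency interpolation.

DFT_7([x, 0, ...]) = [6, -2.5245-4.0333i, -0.1540+2.2383i, -0.3216-1.7950i, -0.3216+1.7950i, -0.1540-2.2383i, -2.5245+4.0333i]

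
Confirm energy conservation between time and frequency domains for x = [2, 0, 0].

Time domain:
Σ|x[n]|² = |2|² + |0|² + |0|² = 4.0000

Frequency domain:
(1/3)Σ|X[k]|² = (1/3)(|2|² + |2|² + |2|²) = (1/3)·12.0000 = 4.0000

Both sides agree, confirming Parseval's theorem.

Σ|x[n]|² = (1/N)Σ|X[k]|² = 4.0000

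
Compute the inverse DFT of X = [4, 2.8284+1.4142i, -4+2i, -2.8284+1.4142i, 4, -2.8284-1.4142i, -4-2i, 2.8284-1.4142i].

x[n] = (1/8) Σ(k=0 to 7) X[k] · e^(2πikn/8)

Computing each x[n]:
x[0] = 0
x[1] = 0
x[2] = 2
x[3] = -1
x[4] = 0
x[5] = -1
x[6] = 2
x[7] = 2

x = [0, 0, 2, -1, 0, -1, 2, 2]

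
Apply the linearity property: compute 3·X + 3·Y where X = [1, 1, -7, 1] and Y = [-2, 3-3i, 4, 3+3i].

By linearity: DFT(3x + 3y) = 3·DFT(x) + 3·DFT(y)
= 3·[1, 1, -7, 1] + 3·[-2, 3-3i, 4, 3+3i]

Computing element-wise:
Z[0] = 3·(1) + 3·(-2) = -3
Z[1] = 3·(1) + 3·(3-3i) = 12-9i
Z[2] = 3·(-7) + 3·(4) = -9
Z[3] = 3·(1) + 3·(3+3i) = 12+9i

DFT(3x + 3y) = 3·X + 3·Y = [-3, 12-9i, -9, 12+9i]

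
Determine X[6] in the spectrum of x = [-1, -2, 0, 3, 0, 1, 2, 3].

X[6] = Σ(n=0 to 7) x[n] · ω_8^(6n) where ω_8 = e^(-2πi/8)
= (-1)·ω_8^0 + (-2)·ω_8^6 + (0)·ω_8^12 + (3)·ω_8^18 + (0)·ω_8^24 + (1)·ω_8^30 + (2)·ω_8^36 + (3)·ω_8^42

X[6] = -3-7i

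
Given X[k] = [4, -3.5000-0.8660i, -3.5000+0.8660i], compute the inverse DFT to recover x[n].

x[n] = (1/3) Σ(k=0 to 2) X[k] · e^(2πikn/3)

Computing each x[n]:
x[0] = -1
x[1] = 3
x[2] = 2

x = [-1, 3, 2]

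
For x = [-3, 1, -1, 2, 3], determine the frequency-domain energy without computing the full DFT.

Parseval: Σ|x[n]|² = (1/N)Σ|X[k]|², so Σ|X[k]|² = N·Σ|x[n]|² = 5·24.0000

Σ|X[k]|² = N·Σ|x[n]|² = 5·24.0000 = 120.0000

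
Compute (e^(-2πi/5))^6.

Since ω_5^5 = 1, powers reduce modulo 5.
6 mod 5 = 1
So ω_5^6 = ω_5^1 = e^(-2πi·1/5)

ω_5^6 = ω_5^1 = 0.3090-0.9511i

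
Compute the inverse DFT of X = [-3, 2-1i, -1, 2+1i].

x[n] = (1/4) Σ(k=0 to 3) X[k] · e^(2πikn/4)

Computing each x[n]:
x[0] = 0
x[1] = 0
x[2] = -2
x[3] = -1

x = [0, 0, -2, -1]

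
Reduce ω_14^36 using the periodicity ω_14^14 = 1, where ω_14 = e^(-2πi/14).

Since ω_14^14 = 1, powers reduce modulo 14.
36 mod 14 = 8
So ω_14^36 = ω_14^8 = e^(-2πi·8/14)

ω_14^36 = ω_14^8 = -0.9010+0.4339i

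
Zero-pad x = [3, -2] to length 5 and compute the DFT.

Original 2-point DFT: [1, 5]
Zero-padded 5-point DFT provides frequency interpolation.

DFT_5([x, 0, ...]) = [1, 2.3820+1.9021i, 4.6180+1.1756i, 4.6180-1.1756i, 2.3820-1.9021i]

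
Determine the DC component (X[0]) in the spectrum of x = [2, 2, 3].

X[0] = Σ(n=0 to 2) x[n] · ω_3^0 = Σ x[n]
= (2) + (2) + (3)

X[0] = 7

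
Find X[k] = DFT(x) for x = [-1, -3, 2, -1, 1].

X[k] = Σ(n=0 to 4) x[n] · ω_5^(nk)
where ω_5 = e^(-2πi/5)

Computing each X[k]:
X[0] = -2
X[1] = -2.4271+2.0409i
X[2] = 0.9271+5.2043i
X[3] = 0.9271-5.2043i
X[4] = -2.4271-2.0409i

X = [-2, -2.4271+2.0409i, 0.9271+5.2043i, 0.9271-5.2043i, -2.4271-2.0409i]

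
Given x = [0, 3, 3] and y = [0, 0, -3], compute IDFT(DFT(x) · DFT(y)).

(x ⊛ y)[n] = Σ(m=0 to 2) x[m] · y[(n-m) mod 3]

Computing each output sample:
(x ⊛ y)[0] = -9
(x ⊛ y)[1] = -9
(x ⊛ y)[2] = 0

x ⊛ y = [-9, -9, 0]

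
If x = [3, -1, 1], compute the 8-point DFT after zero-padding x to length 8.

Original 3-point DFT: [3, 3.0000+1.7321i, 3.0000-1.7321i]
Zero-padded 8-point DFT provides frequency interpolation.

DFT_8([x, 0, ...]) = [3, 2.2929-0.2929i, 2+1i, 3.7071+1.7071i, 5, 3.7071-1.7071i, 2-1i, 2.2929+0.2929i]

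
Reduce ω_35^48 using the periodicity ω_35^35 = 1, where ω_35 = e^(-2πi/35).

Since ω_35^35 = 1, powers reduce modulo 35.
48 mod 35 = 13
So ω_35^48 = ω_35^13 = e^(-2πi·13/35)

ω_35^48 = ω_35^13 = -0.6911-0.7228i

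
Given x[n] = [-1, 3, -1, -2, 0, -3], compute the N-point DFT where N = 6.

X[k] = Σ(n=0 to 5) x[n] · ω_6^(nk)
where ω_6 = e^(-2πi/6)

Computing each X[k]:
X[0] = -4
X[1] = 1.5000-4.3301i
X[2] = -2.5000-6.0622i
X[3] = 0
X[4] = -2.5000+6.0622i
X[5] = 1.5000+4.3301i

X = [-4, 1.5000-4.3301i, -2.5000-6.0622i, 0, -2.5000+6.0622i, 1.5000+4.3301i]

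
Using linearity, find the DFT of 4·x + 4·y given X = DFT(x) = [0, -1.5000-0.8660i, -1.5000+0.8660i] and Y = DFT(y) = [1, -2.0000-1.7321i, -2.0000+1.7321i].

By linearity: DFT(4x + 4y) = 4·DFT(x) + 4·DFT(y)
= 4·[0, -1.5000-0.8660i, -1.5000+0.8660i] + 4·[1, -2.0000-1.7321i, -2.0000+1.7321i]

Computing element-wise:
Z[0] = 4·(0) + 4·(1) = 4
Z[1] = 4·(-1.5000-0.8660i) + 4·(-2.0000-1.7321i) = -14.0000-10.3924i
Z[2] = 4·(-1.5000+0.8660i) + 4·(-2.0000+1.7321i) = -14.0000+10.3924i

DFT(4x + 4y) = 4·X + 4·Y = [4, -14.0000-10.3924i, -14.0000+10.3924i]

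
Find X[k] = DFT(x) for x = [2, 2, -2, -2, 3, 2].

X[k] = Σ(n=0 to 5) x[n] · ω_6^(nk)
where ω_6 = e^(-2πi/6)

Computing each X[k]:
X[0] = 5
X[1] = 5.5000+4.3301i
X[2] = -2.5000-4.3301i
X[3] = 1
X[4] = -2.5000+4.3301i
X[5] = 5.5000-4.3301i

X = [5, 5.5000+4.3301i, -2.5000-4.3301i, 1, -2.5000+4.3301i, 5.5000-4.3301i]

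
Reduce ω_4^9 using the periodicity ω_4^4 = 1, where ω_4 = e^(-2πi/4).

Since ω_4^4 = 1, powers reduce modulo 4.
9 mod 4 = 1
So ω_4^9 = ω_4^1 = e^(-2πi·1/4)

ω_4^9 = ω_4^1 = -1i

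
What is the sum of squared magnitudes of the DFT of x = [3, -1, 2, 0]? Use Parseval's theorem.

Parseval: Σ|x[n]|² = (1/N)Σ|X[k]|², so Σ|X[k]|² = N·Σ|x[n]|² = 4·14.0000

Σ|X[k]|² = N·Σ|x[n]|² = 4·14.0000 = 56.0000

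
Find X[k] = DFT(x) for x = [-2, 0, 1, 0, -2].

X[k] = Σ(n=0 to 4) x[n] · ω_5^(nk)
where ω_5 = e^(-2πi/5)

Computing each X[k]:
X[0] = -3
X[1] = -3.4271-2.4899i
X[2] = -0.0729-0.2245i
X[3] = -0.0729+0.2245i
X[4] = -3.4271+2.4899i

X = [-3, -3.4271-2.4899i, -0.0729-0.2245i, -0.0729+0.2245i, -3.4271+2.4899i]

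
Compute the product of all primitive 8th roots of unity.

The primitive 8th roots of unity are ω_8^k for k coprime to 8: k ∈ {1, 3, 5, 7}
Their product equals the constant term of the cyclotomic polynomial Φ_8(x) up to sign.
For n ≥ 3, the product of all primitive nth roots of unity is 1. (For n=1 it is 1; for n=2 it is -1.)

1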